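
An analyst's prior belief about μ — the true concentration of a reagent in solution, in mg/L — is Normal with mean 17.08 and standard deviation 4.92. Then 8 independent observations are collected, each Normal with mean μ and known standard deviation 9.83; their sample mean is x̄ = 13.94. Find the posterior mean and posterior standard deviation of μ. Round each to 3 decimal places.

Posterior mean ≈ 14.985; posterior SD ≈ 2.839

Prior precision 1/τ₀² = 1/4.92² = 0.0413114; data precision n/σ² = 8/9.83² = 0.0827910.
Posterior precision = 0.0413114 + 0.0827910 = 0.124102, giving posterior SD = 1/√0.124102 = 2.839.
Posterior mean = (0.0413114·17.08 + 0.0827910·13.94) / 0.124102 = 14.985.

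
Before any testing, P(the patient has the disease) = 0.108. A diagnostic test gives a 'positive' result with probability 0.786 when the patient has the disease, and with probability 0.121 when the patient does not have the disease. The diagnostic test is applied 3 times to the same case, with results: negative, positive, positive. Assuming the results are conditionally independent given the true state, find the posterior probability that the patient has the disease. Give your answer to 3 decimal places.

With H the event that the patient has the disease, the joint likelihood of the observed sequence is P(data|H) = 0.214·0.786·0.786 = 0.13221 and P(data|¬H) = 0.879·0.121·0.121 = 0.012869.
Bayes: P(H|data) = 0.108·0.13221 / (0.108·0.13221 + 0.892·0.012869) = 0.014279/0.025758 = 0.5543.

Posterior P(H) ≈ 0.554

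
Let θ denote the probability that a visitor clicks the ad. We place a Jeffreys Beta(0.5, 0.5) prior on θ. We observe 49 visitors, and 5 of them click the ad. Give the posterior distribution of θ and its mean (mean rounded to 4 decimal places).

The binomial likelihood is conjugate to the Beta prior: with 5 successes and 44 failures, the posterior is Beta(0.5+5, 0.5+44) = Beta(5.5, 44.5).
Posterior mean = α/(α+β) = 5.5/50 = 0.1100.

Posterior: Beta(5.5, 44.5); mean ≈ 0.1100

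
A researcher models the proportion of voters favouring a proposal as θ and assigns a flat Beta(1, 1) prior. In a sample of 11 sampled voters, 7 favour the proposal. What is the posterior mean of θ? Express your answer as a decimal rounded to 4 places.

The binomial likelihood is conjugate to the Beta prior: with 7 successes and 4 failures, the posterior is Beta(1+7, 1+4) = Beta(8, 5).
E[θ | data] = 8/(8+5) = 0.6154.

Posterior mean ≈ 0.6154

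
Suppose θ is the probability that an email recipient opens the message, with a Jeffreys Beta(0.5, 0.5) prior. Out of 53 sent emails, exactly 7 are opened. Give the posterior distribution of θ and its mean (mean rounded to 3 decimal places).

Observing 7 successes and 46 failures updates Beta(0.5, 0.5) by adding the success and failure counts to the two shape parameters: α = 0.5+7 = 7.5, β = 0.5+46 = 46.5.
E[θ | data] = 7.5/(7.5+46.5) = 0.139.

Posterior: Beta(7.5, 46.5); mean ≈ 0.139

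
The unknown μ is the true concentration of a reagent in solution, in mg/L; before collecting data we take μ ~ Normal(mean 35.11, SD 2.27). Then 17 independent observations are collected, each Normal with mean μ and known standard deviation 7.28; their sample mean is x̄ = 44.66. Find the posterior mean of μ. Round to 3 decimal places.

Posterior mean ≈ 41.060

Prior precision 1/τ₀² = 1/2.27² = 0.194065; data precision n/σ² = 17/7.28² = 0.320764.
Posterior precision = 0.194065 + 0.320764 = 0.514830.
Posterior mean = (0.194065·35.11 + 0.320764·44.66) / 0.514830 = 41.060.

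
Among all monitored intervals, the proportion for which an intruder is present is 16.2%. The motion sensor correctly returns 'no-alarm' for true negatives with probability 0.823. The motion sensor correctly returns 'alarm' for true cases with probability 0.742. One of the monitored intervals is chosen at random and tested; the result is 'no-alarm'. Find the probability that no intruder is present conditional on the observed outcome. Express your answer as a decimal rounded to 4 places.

P(¬H | E) ≈ 0.9429

Write H for 'an intruder is present'. Prior odds H:¬H = 0.162/0.838 = 0.19332. For the 'no-alarm' outcome, the likelihood ratio is 0.258/0.823 = 0.31349.
Posterior odds = 0.19332 × 0.31349 = 0.060603, so P(H|E) = 0.060603/(1+0.060603) = 0.0571. Then P(¬H|E) = 1 − 0.0571 = 0.9429.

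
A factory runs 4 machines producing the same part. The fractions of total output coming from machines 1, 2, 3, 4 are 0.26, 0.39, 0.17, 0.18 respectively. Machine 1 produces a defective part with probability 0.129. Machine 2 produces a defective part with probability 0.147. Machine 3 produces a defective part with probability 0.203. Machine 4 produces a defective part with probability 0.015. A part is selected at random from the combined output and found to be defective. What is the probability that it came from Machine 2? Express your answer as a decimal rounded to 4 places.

Posterior probability ≈ 0.4476

Tabulate prior·likelihood by source: [1] prior 0.26, lik 0.129, product 0.03354; [2] prior 0.39, lik 0.147, product 0.05733; [3] prior 0.17, lik 0.203, product 0.03451; [4] prior 0.18, lik 0.015, product 0.002700.
Normalizing constant = 0.12808; the posterior for Machine 2 is its product over the sum, 0.05733/0.12808 = 0.4476.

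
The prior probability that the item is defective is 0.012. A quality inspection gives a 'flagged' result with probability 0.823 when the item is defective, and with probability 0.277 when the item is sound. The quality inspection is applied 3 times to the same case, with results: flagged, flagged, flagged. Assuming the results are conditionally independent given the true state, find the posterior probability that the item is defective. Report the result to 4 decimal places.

Posterior P(H) ≈ 0.2416

With H the event that the item is defective, the joint likelihood of the observed sequence is P(data|H) = 0.823·0.823·0.823 = 0.55744 and P(data|¬H) = 0.277·0.277·0.277 = 0.021254.
Bayes: P(H|data) = 0.012·0.55744 / (0.012·0.55744 + 0.988·0.021254) = 0.0066893/0.027688 = 0.2416.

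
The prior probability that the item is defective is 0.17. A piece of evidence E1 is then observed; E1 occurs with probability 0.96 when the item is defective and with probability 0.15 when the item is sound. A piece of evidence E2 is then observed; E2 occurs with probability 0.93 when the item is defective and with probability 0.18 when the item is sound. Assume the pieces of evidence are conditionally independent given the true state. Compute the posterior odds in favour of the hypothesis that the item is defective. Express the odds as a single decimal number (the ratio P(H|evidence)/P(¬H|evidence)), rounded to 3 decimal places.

Posterior odds ≈ 6.773

Prior odds = 0.17/(1−0.17) = 0.20482.
Likelihood ratio for E1 = 0.96/0.15 = 6.4000.
Likelihood ratio for E2 = 0.93/0.18 = 5.1667.
Posterior odds = prior odds × LR₁ × LR₂ = 6.7727.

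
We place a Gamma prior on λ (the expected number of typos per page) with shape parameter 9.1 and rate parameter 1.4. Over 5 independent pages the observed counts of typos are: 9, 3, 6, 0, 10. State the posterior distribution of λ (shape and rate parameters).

Posterior: Gamma(shape=37.1, rate=6.4)

Total count ∑xᵢ = 28 over n = 5 pages.
Gamma is conjugate to the Poisson likelihood: posterior is Gamma(shape = 9.1+28 = 37.1, rate = 1.4+5 = 6.4).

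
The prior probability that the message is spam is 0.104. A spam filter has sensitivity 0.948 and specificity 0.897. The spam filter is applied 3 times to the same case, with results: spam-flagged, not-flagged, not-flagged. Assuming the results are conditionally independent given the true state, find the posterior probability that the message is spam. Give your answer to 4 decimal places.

With H the event that the message is spam, the joint likelihood of the observed sequence is P(data|H) = 0.948·0.052·0.052 = 0.0025634 and P(data|¬H) = 0.103·0.897·0.897 = 0.082875.
Bayes: P(H|data) = 0.104·0.0025634 / (0.104·0.0025634 + 0.896·0.082875) = 0.00026659/0.074522 = 0.0036.

Posterior P(H) ≈ 0.0036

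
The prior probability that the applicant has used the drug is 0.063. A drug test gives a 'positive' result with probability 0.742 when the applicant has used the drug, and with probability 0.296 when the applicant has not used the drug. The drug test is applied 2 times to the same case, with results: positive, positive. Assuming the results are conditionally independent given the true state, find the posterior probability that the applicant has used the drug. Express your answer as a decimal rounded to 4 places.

Let H be the event that the applicant has used the drug; start with P(H) = 0.063. P('positive'|H) = 0.742, P('positive'|¬H) = 0.296.
Update on result 1 ('positive'): P(H) ← 0.742·0.0630 / (0.742·0.0630 + 0.296·0.9370) = 0.046746/0.32410 = 0.1442.
Update on result 2 ('positive'): P(H) ← 0.742·0.1442 / (0.742·0.1442 + 0.296·0.8558) = 0.10702/0.36033 = 0.2970.

Posterior P(H) ≈ 0.2970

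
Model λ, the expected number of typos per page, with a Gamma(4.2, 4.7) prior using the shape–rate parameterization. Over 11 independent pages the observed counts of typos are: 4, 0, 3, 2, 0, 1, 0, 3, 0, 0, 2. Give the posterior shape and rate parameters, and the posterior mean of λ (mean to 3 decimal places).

Total count ∑xᵢ = 15 over n = 11 pages.
Gamma is conjugate to the Poisson likelihood: posterior is Gamma(shape = 4.2+15 = 19.2, rate = 4.7+11 = 15.7).
Posterior mean = shape/rate = 19.2/15.7 = 1.223.

Posterior: Gamma(shape=19.2, rate=15.7); mean ≈ 1.223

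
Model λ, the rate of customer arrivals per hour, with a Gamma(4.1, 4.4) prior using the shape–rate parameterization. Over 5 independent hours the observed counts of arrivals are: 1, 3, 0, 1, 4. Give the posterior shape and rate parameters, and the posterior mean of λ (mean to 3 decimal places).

Total count ∑xᵢ = 9 over n = 5 hours.
Gamma is conjugate to the Poisson likelihood: posterior is Gamma(shape = 4.1+9 = 13.1, rate = 4.4+5 = 9.4).
E[λ | data] = 13.1/9.4 = 1.394.

Posterior: Gamma(shape=13.1, rate=9.4); mean ≈ 1.394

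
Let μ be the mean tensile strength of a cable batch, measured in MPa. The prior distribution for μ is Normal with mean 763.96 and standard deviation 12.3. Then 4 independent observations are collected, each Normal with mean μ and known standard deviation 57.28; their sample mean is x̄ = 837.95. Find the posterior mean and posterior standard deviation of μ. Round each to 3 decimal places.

Prior precision 1/τ₀² = 1/12.3² = 0.00660982; data precision n/σ² = 4/57.28² = 0.00121914.
Posterior precision = 0.00660982 + 0.00121914 = 0.00782896, giving posterior SD = 1/√0.00782896 = 11.302.
Posterior mean = (0.00660982·763.96 + 0.00121914·837.95) / 0.00782896 = 775.482.

Posterior mean ≈ 775.482; posterior SD ≈ 11.302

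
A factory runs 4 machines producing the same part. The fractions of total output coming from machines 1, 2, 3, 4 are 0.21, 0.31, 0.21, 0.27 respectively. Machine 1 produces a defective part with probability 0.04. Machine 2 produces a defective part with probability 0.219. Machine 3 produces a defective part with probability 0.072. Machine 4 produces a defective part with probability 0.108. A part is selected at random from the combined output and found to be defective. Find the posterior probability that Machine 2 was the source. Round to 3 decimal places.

P(defective|M1) = 0.04; P(defective|M2) = 0.219; P(defective|M3) = 0.072; P(defective|M4) = 0.108.
Prior × likelihood for each source: 0.21·0.04=0.008400, 0.31·0.219=0.06789, 0.21·0.072=0.01512, 0.27·0.108=0.02916. Summing gives P(defective) = 0.12057.
P(Machine 2 | defective) = 0.06789 / 0.12057 = 0.563.

Posterior probability ≈ 0.563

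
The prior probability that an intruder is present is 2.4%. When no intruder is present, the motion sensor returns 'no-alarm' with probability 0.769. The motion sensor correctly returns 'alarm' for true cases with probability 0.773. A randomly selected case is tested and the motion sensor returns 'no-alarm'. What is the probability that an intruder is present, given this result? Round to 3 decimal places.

P(H | E) ≈ 0.007

Write H for 'an intruder is present'. Prior odds H:¬H = 0.024/0.976 = 0.024590. For the 'no-alarm' outcome, the likelihood ratio is 0.227/0.769 = 0.29519.
Posterior odds = 0.024590 × 0.29519 = 0.0072587, so P(H|E) = 0.0072587/(1+0.0072587) = 0.007.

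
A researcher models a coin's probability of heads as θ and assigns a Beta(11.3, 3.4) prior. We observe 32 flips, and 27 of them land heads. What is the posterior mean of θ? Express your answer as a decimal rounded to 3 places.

Observing 27 successes and 5 failures updates Beta(11.3, 3.4) by adding the success and failure counts to the two shape parameters: α = 11.3+27 = 38.3, β = 3.4+5 = 8.4.
Posterior mean = α/(α+β) = 38.3/46.7 = 0.820.

Posterior mean ≈ 0.820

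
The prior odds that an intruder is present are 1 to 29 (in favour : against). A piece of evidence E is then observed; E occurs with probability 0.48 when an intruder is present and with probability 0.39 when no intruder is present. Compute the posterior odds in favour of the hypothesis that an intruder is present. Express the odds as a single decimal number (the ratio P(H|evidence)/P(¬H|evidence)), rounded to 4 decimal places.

Prior odds = 1/29 = 0.034483.
Likelihood ratio for E = 0.48/0.39 = 1.2308.
Posterior odds = prior odds × LR = 0.042440.

Posterior odds ≈ 0.0424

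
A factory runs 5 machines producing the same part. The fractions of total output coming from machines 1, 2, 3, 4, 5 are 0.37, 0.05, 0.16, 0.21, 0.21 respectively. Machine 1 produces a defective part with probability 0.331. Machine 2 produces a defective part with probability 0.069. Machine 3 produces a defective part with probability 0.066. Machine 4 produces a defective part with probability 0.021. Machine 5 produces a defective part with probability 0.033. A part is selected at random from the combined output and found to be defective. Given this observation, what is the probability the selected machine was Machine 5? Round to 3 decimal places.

Tabulate prior·likelihood by source: [1] prior 0.37, lik 0.331, product 0.1225; [2] prior 0.05, lik 0.069, product 0.003450; [3] prior 0.16, lik 0.066, product 0.01056; [4] prior 0.21, lik 0.021, product 0.004410; [5] prior 0.21, lik 0.033, product 0.006930.
Normalizing constant = 0.14782; the posterior for Machine 5 is its product over the sum, 0.006930/0.14782 = 0.047.

Posterior probability ≈ 0.047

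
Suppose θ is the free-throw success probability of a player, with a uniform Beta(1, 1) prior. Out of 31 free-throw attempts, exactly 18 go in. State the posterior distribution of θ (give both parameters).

Posterior: Beta(19, 14)

Observing 18 successes and 13 failures updates Beta(1, 1) by adding the success and failure counts to the two shape parameters: α = 1+18 = 19, β = 1+13 = 14.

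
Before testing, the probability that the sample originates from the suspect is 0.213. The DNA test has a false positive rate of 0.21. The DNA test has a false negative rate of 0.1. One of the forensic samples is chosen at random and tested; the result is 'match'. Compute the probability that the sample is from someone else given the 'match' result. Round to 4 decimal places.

Write H for 'the sample originates from the suspect'. Prior odds H:¬H = 0.213/0.787 = 0.27065. For the 'match' outcome, the likelihood ratio is 0.9/0.21 = 4.2857.
Posterior odds = 0.27065 × 4.2857 = 1.1599, so P(H|E) = 1.1599/(1+1.1599) = 0.5370. Then P(¬H|E) = 1 − 0.5370 = 0.4630.

P(¬H | E) ≈ 0.4630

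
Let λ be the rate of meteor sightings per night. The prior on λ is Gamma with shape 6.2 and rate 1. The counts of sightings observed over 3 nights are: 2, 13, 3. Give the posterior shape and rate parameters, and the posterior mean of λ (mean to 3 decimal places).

Posterior: Gamma(shape=24.2, rate=4); mean ≈ 6.050

The Poisson likelihood adds the total count to the shape and the number of exposure periods to the rate. Here ∑xᵢ = 18 and n = 3, so shape 6.2→24.2 and rate 1→4.
E[λ | data] = 24.2/4 = 6.050.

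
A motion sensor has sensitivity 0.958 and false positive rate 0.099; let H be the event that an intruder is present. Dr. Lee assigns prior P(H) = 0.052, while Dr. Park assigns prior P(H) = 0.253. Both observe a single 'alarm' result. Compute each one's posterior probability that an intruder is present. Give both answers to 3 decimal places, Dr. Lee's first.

The likelihood ratio for an 'alarm' result is 0.958/0.099 = 9.6768.
Dr. Lee: prior odds 0.052/0.948 = 0.054852; posterior odds 0.53079; posterior probability 0.347.
Dr. Park: prior odds 0.253/0.747 = 0.33869; posterior odds 3.2774; posterior probability 0.766.

Dr. Lee: 0.347; Dr. Park: 0.766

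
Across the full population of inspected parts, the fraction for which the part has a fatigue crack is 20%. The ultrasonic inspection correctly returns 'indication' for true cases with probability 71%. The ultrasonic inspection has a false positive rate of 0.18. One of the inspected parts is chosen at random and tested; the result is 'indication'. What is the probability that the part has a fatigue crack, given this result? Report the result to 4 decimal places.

Write H for 'the part has a fatigue crack'. Prior odds H:¬H = 0.2/0.8 = 0.25000. For the 'indication' outcome, the likelihood ratio is 0.71/0.18 = 3.9444.
Posterior odds = 0.25000 × 3.9444 = 0.98611, so P(H|E) = 0.98611/(1+0.98611) = 0.4965.

P(H | E) ≈ 0.4965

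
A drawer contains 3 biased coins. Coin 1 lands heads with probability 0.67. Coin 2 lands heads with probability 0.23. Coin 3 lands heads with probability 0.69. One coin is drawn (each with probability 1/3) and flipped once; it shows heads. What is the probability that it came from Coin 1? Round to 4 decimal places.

Posterior probability ≈ 0.4214

Tabulate prior·likelihood by source: [1] prior 0.333333, lik 0.67, product 0.2233; [2] prior 0.333333, lik 0.23, product 0.07667; [3] prior 0.333333, lik 0.69, product 0.2300.
Normalizing constant = 0.53000; the posterior for Coin 1 is its product over the sum, 0.2233/0.53000 = 0.4214.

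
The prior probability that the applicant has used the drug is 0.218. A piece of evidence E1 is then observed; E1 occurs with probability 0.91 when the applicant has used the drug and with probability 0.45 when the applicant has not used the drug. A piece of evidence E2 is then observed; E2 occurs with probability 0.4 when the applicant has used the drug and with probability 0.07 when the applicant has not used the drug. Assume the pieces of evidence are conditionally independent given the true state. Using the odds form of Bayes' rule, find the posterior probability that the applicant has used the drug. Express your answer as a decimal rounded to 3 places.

Posterior probability ≈ 0.763

Prior odds = 0.218/(1−0.218) = 0.27877. In log-odds, ln(0.27877) = -1.2774.
Add log likelihood ratios: ln(2.0222) + ln(5.7143) = 2.4472.
Posterior log-odds = 1.1698, so posterior odds = exp(1.1698) = 3.2214. Converting, P(H|E) = 3.2214/4.2214 = 0.763.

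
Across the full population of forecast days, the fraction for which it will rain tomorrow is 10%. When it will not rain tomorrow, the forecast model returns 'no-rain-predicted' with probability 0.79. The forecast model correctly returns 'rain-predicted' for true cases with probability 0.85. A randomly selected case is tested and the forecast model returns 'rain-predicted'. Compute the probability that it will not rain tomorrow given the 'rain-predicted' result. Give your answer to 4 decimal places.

Write H for 'it will rain tomorrow'. Prior odds H:¬H = 0.1/0.9 = 0.11111. For the 'rain-predicted' outcome, the likelihood ratio is 0.85/0.21 = 4.0476.
Posterior odds = 0.11111 × 4.0476 = 0.44974, so P(H|E) = 0.44974/(1+0.44974) = 0.3102. Then P(¬H|E) = 1 − 0.3102 = 0.6898.

P(¬H | E) ≈ 0.6898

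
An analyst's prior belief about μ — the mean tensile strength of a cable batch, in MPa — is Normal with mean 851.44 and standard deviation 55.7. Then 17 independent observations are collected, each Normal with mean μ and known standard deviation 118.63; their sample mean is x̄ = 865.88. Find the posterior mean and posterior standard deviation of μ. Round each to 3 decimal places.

Posterior mean ≈ 862.839; posterior SD ≈ 25.563

Prior precision 1/τ₀² = 1/55.7² = 0.00032232; data precision n/σ² = 17/118.63² = 0.00120798.
Posterior precision = 0.00032232 + 0.00120798 = 0.00153030, giving posterior SD = 1/√0.00153030 = 25.563.
Posterior mean = (0.00032232·851.44 + 0.00120798·865.88) / 0.00153030 = 862.839.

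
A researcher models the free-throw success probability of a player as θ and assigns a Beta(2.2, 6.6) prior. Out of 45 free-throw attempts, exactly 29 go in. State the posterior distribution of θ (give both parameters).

Posterior: Beta(31.2, 22.6)

Observing 29 successes and 16 failures updates Beta(2.2, 6.6) by adding the success and failure counts to the two shape parameters: α = 2.2+29 = 31.2, β = 6.6+16 = 22.6.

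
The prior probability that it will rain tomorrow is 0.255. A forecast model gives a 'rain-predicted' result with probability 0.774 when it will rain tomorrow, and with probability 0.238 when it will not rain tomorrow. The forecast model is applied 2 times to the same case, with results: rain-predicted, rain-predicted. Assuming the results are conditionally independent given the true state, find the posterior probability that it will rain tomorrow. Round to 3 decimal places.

With H the event that it will rain tomorrow, the joint likelihood of the observed sequence is P(data|H) = 0.774·0.774 = 0.59908 and P(data|¬H) = 0.238·0.238 = 0.056644.
Bayes: P(H|data) = 0.255·0.59908 / (0.255·0.59908 + 0.745·0.056644) = 0.15276/0.19496 = 0.7836.

Posterior P(H) ≈ 0.784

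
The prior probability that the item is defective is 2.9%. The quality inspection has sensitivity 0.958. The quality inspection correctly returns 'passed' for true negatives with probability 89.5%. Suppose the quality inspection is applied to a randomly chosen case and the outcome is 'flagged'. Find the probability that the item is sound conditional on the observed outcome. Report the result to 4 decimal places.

Let H be the event that the item is defective. P(H) = 0.029, so P(¬H) = 0.971. With E the 'flagged' result, P(E|H) = 0.958 and P(E|¬H) = 0.105.
P(E) = 0.958·0.029 + 0.105·0.971 = 0.027782 + 0.10195 = 0.12974.
By Bayes' theorem, P(H|E) = 0.027782 / 0.12974 = 0.2141. Hence P(¬H|E) = 1 − 0.2141 = 0.7859.

P(¬H | E) ≈ 0.7859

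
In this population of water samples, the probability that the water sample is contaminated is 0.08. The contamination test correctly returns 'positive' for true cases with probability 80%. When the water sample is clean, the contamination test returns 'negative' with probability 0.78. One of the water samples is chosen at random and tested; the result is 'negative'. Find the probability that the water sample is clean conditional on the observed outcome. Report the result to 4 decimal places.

Write H for 'the water sample is contaminated'. Prior odds H:¬H = 0.08/0.92 = 0.086957. For the 'negative' outcome, the likelihood ratio is 0.2/0.78 = 0.25641.
Posterior odds = 0.086957 × 0.25641 = 0.022297, so P(H|E) = 0.022297/(1+0.022297) = 0.0218. Then P(¬H|E) = 1 − 0.0218 = 0.9782.

P(¬H | E) ≈ 0.9782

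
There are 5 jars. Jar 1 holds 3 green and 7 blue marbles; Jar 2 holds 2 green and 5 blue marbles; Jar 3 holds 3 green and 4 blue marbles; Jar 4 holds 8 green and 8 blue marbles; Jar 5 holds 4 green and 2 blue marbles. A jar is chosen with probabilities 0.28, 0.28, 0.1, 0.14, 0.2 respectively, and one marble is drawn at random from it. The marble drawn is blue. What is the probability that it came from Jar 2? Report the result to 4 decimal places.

Tabulate prior·likelihood by source: [1] prior 0.28, lik 0.7, product 0.1960; [2] prior 0.28, lik 0.7143, product 0.2000; [3] prior 0.1, lik 0.5714, product 0.05714; [4] prior 0.14, lik 0.5, product 0.07000; [5] prior 0.2, lik 0.3333, product 0.06667.
Normalizing constant = 0.58981; the posterior for Jar 2 is its product over the sum, 0.2000/0.58981 = 0.3391.

Posterior probability ≈ 0.3391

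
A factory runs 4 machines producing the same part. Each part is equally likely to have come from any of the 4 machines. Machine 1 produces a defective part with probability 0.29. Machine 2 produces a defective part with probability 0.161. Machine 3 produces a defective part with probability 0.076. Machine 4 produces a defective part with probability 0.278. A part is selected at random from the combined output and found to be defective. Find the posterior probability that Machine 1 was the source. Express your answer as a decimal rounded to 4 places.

Tabulate prior·likelihood by source: [1] prior 0.25, lik 0.29, product 0.07250; [2] prior 0.25, lik 0.161, product 0.04025; [3] prior 0.25, lik 0.076, product 0.01900; [4] prior 0.25, lik 0.278, product 0.06950.
Normalizing constant = 0.20125; the posterior for Machine 1 is its product over the sum, 0.07250/0.20125 = 0.3602.

Posterior probability ≈ 0.3602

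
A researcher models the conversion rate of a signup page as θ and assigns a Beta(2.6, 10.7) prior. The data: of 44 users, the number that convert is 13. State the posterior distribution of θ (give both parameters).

Posterior: Beta(15.6, 41.7)

Observing 13 successes and 31 failures updates Beta(2.6, 10.7) by adding the success and failure counts to the two shape parameters: α = 2.6+13 = 15.6, β = 10.7+31 = 41.7.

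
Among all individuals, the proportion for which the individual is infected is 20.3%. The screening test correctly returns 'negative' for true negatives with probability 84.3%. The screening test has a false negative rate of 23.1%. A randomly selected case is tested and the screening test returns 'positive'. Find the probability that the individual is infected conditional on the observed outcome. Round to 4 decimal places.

P(H | E) ≈ 0.5551

Write H for 'the individual is infected'. Prior odds H:¬H = 0.203/0.797 = 0.25471. For the 'positive' outcome, the likelihood ratio is 0.769/0.157 = 4.8981.
Posterior odds = 0.25471 × 4.8981 = 1.2476, so P(H|E) = 1.2476/(1+1.2476) = 0.5551.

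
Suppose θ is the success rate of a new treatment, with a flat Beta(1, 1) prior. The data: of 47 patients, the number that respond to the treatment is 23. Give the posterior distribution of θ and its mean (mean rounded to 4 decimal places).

The binomial likelihood is conjugate to the Beta prior: with 23 successes and 24 failures, the posterior is Beta(1+23, 1+24) = Beta(24, 25).
Posterior mean = α/(α+β) = 24/49 = 0.4898.

Posterior: Beta(24, 25); mean ≈ 0.4898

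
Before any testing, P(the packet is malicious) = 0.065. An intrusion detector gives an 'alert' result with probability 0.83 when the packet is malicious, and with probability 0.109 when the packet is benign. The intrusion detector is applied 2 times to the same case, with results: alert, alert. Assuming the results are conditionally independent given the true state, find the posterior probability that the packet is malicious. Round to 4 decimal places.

Posterior P(H) ≈ 0.8012

With H the event that the packet is malicious, the joint likelihood of the observed sequence is P(data|H) = 0.83·0.83 = 0.68890 and P(data|¬H) = 0.109·0.109 = 0.011881.
Bayes: P(H|data) = 0.065·0.68890 / (0.065·0.68890 + 0.935·0.011881) = 0.044778/0.055887 = 0.8012.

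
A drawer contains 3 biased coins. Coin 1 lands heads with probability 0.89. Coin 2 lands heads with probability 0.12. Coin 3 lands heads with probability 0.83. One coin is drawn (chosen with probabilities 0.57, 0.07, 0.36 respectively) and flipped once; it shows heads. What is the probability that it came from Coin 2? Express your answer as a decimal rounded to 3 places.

Posterior probability ≈ 0.010

Tabulate prior·likelihood by source: [1] prior 0.57, lik 0.89, product 0.5073; [2] prior 0.07, lik 0.12, product 0.008400; [3] prior 0.36, lik 0.83, product 0.2988.
Normalizing constant = 0.81450; the posterior for Coin 2 is its product over the sum, 0.008400/0.81450 = 0.010.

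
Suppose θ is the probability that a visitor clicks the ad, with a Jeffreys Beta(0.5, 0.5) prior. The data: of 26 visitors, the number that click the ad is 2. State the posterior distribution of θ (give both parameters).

Posterior: Beta(2.5, 24.5)

Observing 2 successes and 24 failures updates Beta(0.5, 0.5) by adding the success and failure counts to the two shape parameters: α = 0.5+2 = 2.5, β = 0.5+24 = 24.5.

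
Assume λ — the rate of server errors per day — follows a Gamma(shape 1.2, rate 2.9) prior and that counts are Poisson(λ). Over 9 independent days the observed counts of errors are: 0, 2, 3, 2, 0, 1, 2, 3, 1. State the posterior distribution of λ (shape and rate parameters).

Posterior: Gamma(shape=15.2, rate=11.9)

The Poisson likelihood adds the total count to the shape and the number of exposure periods to the rate. Here ∑xᵢ = 14 and n = 9, so shape 1.2→15.2 and rate 2.9→11.9.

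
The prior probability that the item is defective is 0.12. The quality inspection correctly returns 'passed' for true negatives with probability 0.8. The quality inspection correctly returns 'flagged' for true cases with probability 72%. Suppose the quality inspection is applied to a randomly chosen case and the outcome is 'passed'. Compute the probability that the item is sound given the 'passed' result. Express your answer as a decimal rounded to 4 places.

P(¬H | E) ≈ 0.9544

Write H for 'the item is defective'. Prior odds H:¬H = 0.12/0.88 = 0.13636. For the 'passed' outcome, the likelihood ratio is 0.28/0.8 = 0.35000.
Posterior odds = 0.13636 × 0.35000 = 0.047727, so P(H|E) = 0.047727/(1+0.047727) = 0.0456. Then P(¬H|E) = 1 − 0.0456 = 0.9544.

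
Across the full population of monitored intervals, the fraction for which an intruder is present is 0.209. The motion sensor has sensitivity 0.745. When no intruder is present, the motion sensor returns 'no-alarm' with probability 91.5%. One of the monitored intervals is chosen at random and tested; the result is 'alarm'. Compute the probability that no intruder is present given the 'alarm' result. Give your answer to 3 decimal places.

P(¬H | E) ≈ 0.302

Let H be the event that an intruder is present. P(H) = 0.209, so P(¬H) = 0.791. With E the 'alarm' result, P(E|H) = 0.745 and P(E|¬H) = 0.085.
P(E) = 0.745·0.209 + 0.085·0.791 = 0.15570 + 0.067235 = 0.22294.
By Bayes' theorem, P(H|E) = 0.15570 / 0.22294 = 0.698. Hence P(¬H|E) = 1 − 0.698 = 0.302.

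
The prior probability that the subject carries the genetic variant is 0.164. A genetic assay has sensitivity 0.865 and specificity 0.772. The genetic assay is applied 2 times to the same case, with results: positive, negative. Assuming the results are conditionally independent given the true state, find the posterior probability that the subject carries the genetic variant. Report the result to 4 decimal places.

Posterior P(H) ≈ 0.1152

With H the event that the subject carries the genetic variant, the joint likelihood of the observed sequence is P(data|H) = 0.865·0.135 = 0.11678 and P(data|¬H) = 0.228·0.772 = 0.17602.
Bayes: P(H|data) = 0.164·0.11678 / (0.164·0.11678 + 0.836·0.17602) = 0.019151/0.16630 = 0.1152.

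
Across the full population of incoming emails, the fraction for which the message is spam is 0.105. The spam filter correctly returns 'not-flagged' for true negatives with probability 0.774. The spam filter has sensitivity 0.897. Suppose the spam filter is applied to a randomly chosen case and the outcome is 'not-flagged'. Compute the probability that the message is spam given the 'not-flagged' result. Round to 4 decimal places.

Let H be the event that the message is spam. P(H) = 0.105, so P(¬H) = 0.895. With E the 'not-flagged' result, P(E|H) = 0.103 and P(E|¬H) = 0.774.
P(E) = 0.103·0.105 + 0.774·0.895 = 0.010815 + 0.69273 = 0.70355.
By Bayes' theorem, P(H|E) = 0.010815 / 0.70355 = 0.0154.

P(H | E) ≈ 0.0154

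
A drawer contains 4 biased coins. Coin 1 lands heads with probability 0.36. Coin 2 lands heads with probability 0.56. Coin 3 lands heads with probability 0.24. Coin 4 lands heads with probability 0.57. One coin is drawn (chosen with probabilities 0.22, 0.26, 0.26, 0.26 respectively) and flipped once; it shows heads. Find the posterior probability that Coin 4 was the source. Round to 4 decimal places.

P(heads|C1) = 0.36; P(heads|C2) = 0.56; P(heads|C3) = 0.24; P(heads|C4) = 0.57.
Prior × likelihood for each source: 0.22·0.36=0.07920, 0.26·0.56=0.1456, 0.26·0.24=0.06240, 0.26·0.57=0.1482. Summing gives P(heads) = 0.43540.
P(Coin 4 | heads) = 0.1482 / 0.43540 = 0.3404.

Posterior probability ≈ 0.3404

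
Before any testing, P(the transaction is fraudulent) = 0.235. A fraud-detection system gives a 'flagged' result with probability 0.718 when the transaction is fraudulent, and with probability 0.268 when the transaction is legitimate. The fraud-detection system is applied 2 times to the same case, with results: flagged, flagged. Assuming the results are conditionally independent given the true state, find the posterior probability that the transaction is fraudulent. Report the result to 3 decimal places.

Posterior P(H) ≈ 0.688

Let H be the event that the transaction is fraudulent; start with P(H) = 0.235. P('flagged'|H) = 0.718, P('flagged'|¬H) = 0.268.
Update on result 1 ('flagged'): P(H) ← 0.718·0.2350 / (0.718·0.2350 + 0.268·0.7650) = 0.16873/0.37375 = 0.4515.
Update on result 2 ('flagged'): P(H) ← 0.718·0.4515 / (0.718·0.4515 + 0.268·0.5485) = 0.32414/0.47115 = 0.6880.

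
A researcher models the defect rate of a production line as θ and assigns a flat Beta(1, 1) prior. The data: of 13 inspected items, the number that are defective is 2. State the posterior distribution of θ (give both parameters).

Posterior: Beta(3, 12)

The binomial likelihood is conjugate to the Beta prior: with 2 successes and 11 failures, the posterior is Beta(1+2, 1+11) = Beta(3, 12).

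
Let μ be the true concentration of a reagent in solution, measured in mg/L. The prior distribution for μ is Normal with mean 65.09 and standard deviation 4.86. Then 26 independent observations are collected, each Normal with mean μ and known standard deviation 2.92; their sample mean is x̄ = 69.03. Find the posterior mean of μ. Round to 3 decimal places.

Posterior mean ≈ 68.976

With known σ, the Normal prior is conjugate. Weight on the data is w = (n/σ²)/(n/σ² + 1/τ₀²) = 3.04935/(3.04935+0.0423377) = 0.98631.
Posterior mean = w·x̄ + (1−w)·μ₀ = 0.98631·69.03 + 0.013694·65.09 = 68.976.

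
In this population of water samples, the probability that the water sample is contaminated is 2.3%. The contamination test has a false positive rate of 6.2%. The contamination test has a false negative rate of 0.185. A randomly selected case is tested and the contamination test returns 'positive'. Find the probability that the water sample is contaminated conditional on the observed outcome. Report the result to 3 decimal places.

P(H | E) ≈ 0.236

Let H be the event that the water sample is contaminated. P(H) = 0.023, so P(¬H) = 0.977. With E the 'positive' result, P(E|H) = 0.815 and P(E|¬H) = 0.062.
P(E) = 0.815·0.023 + 0.062·0.977 = 0.018745 + 0.060574 = 0.079319.
By Bayes' theorem, P(H|E) = 0.018745 / 0.079319 = 0.236.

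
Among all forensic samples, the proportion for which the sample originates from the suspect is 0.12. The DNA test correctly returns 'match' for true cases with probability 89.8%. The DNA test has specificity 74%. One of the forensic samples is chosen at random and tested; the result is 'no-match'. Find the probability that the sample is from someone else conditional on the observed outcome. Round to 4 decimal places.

P(¬H | E) ≈ 0.9816

Write H for 'the sample originates from the suspect'. Prior odds H:¬H = 0.12/0.88 = 0.13636. For the 'no-match' outcome, the likelihood ratio is 0.102/0.74 = 0.13784.
Posterior odds = 0.13636 × 0.13784 = 0.018796, so P(H|E) = 0.018796/(1+0.018796) = 0.0184. Then P(¬H|E) = 1 − 0.0184 = 0.9816.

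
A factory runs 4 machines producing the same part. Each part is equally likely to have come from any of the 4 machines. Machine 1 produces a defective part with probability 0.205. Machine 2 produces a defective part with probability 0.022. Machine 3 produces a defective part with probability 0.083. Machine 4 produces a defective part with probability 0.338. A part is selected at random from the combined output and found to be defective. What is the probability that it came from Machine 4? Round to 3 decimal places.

P(defective|M1) = 0.205; P(defective|M2) = 0.022; P(defective|M3) = 0.083; P(defective|M4) = 0.338.
Prior × likelihood for each source: 0.25·0.205=0.05125, 0.25·0.022=0.005500, 0.25·0.083=0.02075, 0.25·0.338=0.08450. Summing gives P(defective) = 0.16200.
P(Machine 4 | defective) = 0.08450 / 0.16200 = 0.522.

Posterior probability ≈ 0.522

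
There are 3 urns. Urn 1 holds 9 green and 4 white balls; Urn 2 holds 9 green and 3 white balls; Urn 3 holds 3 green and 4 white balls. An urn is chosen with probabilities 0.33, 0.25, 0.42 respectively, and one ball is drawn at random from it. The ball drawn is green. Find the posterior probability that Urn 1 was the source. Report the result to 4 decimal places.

P(green|Urn 1) = 0.6923; P(green|Urn 2) = 0.75; P(green|Urn 3) = 0.4286.
Prior × likelihood for each source: 0.33·0.6923=0.2285, 0.25·0.75=0.1875, 0.42·0.4286=0.1800. Summing gives P(green) = 0.59596.
P(Urn 1 | green) = 0.2285 / 0.59596 = 0.3833.

Posterior probability ≈ 0.3833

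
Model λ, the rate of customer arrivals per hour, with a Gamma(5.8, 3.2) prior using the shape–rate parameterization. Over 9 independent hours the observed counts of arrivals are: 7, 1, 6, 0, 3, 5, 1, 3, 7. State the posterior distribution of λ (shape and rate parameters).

Posterior: Gamma(shape=38.8, rate=12.2)

Total count ∑xᵢ = 33 over n = 9 hours.
Gamma is conjugate to the Poisson likelihood: posterior is Gamma(shape = 5.8+33 = 38.8, rate = 3.2+9 = 12.2).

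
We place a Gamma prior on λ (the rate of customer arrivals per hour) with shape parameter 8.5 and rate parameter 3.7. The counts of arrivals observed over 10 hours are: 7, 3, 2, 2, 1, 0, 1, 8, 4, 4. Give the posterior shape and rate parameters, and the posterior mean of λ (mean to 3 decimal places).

Total count ∑xᵢ = 32 over n = 10 hours.
Gamma is conjugate to the Poisson likelihood: posterior is Gamma(shape = 8.5+32 = 40.5, rate = 3.7+10 = 13.7).
E[λ | data] = 40.5/13.7 = 2.956.

Posterior: Gamma(shape=40.5, rate=13.7); mean ≈ 2.956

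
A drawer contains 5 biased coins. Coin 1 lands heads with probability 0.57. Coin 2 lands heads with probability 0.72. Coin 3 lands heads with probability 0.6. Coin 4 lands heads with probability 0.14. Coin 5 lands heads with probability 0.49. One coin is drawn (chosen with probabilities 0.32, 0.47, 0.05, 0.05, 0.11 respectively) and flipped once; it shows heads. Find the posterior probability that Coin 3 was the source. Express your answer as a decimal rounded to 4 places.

Posterior probability ≈ 0.0490

Tabulate prior·likelihood by source: [1] prior 0.32, lik 0.57, product 0.1824; [2] prior 0.47, lik 0.72, product 0.3384; [3] prior 0.05, lik 0.6, product 0.03000; [4] prior 0.05, lik 0.14, product 0.007000; [5] prior 0.11, lik 0.49, product 0.05390.
Normalizing constant = 0.61170; the posterior for Coin 3 is its product over the sum, 0.03000/0.61170 = 0.0490.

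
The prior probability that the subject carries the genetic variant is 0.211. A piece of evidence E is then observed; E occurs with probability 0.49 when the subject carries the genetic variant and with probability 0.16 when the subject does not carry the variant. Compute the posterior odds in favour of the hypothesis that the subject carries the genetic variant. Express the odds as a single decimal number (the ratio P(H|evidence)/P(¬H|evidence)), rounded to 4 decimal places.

Prior odds = 0.211/(1−0.211) = 0.26743. In log-odds, ln(0.26743) = -1.3189.
Add log likelihood ratio: ln(3.0625) = 1.1192.
Posterior log-odds = -0.19968, so posterior odds = exp(-0.19968) = 0.81900.

Posterior odds ≈ 0.8190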